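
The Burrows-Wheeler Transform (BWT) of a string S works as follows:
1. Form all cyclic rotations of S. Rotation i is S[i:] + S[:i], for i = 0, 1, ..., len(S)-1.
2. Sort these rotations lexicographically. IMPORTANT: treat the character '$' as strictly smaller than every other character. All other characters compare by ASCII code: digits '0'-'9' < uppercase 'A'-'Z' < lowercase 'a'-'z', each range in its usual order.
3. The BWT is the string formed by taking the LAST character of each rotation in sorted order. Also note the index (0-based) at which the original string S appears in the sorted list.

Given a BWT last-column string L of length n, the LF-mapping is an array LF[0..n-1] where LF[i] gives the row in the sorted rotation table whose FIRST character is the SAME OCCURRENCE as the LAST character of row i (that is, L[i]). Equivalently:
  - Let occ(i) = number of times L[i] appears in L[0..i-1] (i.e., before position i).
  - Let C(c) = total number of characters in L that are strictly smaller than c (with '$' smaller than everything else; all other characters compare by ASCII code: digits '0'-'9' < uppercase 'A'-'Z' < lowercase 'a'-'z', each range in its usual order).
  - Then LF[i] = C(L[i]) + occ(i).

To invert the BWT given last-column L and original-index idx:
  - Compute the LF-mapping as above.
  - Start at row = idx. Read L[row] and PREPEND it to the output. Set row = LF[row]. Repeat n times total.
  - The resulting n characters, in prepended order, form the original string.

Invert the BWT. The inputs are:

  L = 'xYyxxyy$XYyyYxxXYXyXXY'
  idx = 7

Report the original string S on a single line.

Answer: YYyXxxxXyYyyYXYxXyXyx$

Derivation:
LF mapping: 11 6 16 12 13 17 18 0 1 7 19 20 8 14 15 2 9 3 21 4 5 10
Walk LF starting at row 7, prepending L[row]:
  step 1: row=7, L[7]='$', prepend. Next row=LF[7]=0
  step 2: row=0, L[0]='x', prepend. Next row=LF[0]=11
  step 3: row=11, L[11]='y', prepend. Next row=LF[11]=20
  step 4: row=20, L[20]='X', prepend. Next row=LF[20]=5
  step 5: row=5, L[5]='y', prepend. Next row=LF[5]=17
  step 6: row=17, L[17]='X', prepend. Next row=LF[17]=3
  step 7: row=3, L[3]='x', prepend. Next row=LF[3]=12
  step 8: row=12, L[12]='Y', prepend. Next row=LF[12]=8
  step 9: row=8, L[8]='X', prepend. Next row=LF[8]=1
  step 10: row=1, L[1]='Y', prepend. Next row=LF[1]=6
  step 11: row=6, L[6]='y', prepend. Next row=LF[6]=18
  step 12: row=18, L[18]='y', prepend. Next row=LF[18]=21
  step 13: row=21, L[21]='Y', prepend. Next row=LF[21]=10
  step 14: row=10, L[10]='y', prepend. Next row=LF[10]=19
  step 15: row=19, L[19]='X', prepend. Next row=LF[19]=4
  step 16: row=4, L[4]='x', prepend. Next row=LF[4]=13
  step 17: row=13, L[13]='x', prepend. Next row=LF[13]=14
  step 18: row=14, L[14]='x', prepend. Next row=LF[14]=15
  step 19: row=15, L[15]='X', prepend. Next row=LF[15]=2
  step 20: row=2, L[2]='y', prepend. Next row=LF[2]=16
  step 21: row=16, L[16]='Y', prepend. Next row=LF[16]=9
  step 22: row=9, L[9]='Y', prepend. Next row=LF[9]=7
Reversed output: YYyXxxxXyYyyYXYxXyXyx$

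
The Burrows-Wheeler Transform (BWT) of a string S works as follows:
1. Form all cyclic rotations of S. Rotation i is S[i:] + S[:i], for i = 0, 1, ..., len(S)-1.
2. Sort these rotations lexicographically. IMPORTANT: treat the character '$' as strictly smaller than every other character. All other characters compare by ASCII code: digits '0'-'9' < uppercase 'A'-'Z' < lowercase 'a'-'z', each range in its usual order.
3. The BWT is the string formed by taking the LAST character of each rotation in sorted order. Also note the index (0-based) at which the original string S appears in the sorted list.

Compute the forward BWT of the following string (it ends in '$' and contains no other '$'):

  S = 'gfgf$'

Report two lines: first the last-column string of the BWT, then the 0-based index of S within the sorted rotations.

Answer: fggf$
4

Derivation:
All 5 rotations (rotation i = S[i:]+S[:i]):
  rot[0] = gfgf$
  rot[1] = fgf$g
  rot[2] = gf$gf
  rot[3] = f$gfg
  rot[4] = $gfgf
Sorted (with $ < everything):
  sorted[0] = $gfgf  (last char: 'f')
  sorted[1] = f$gfg  (last char: 'g')
  sorted[2] = fgf$g  (last char: 'g')
  sorted[3] = gf$gf  (last char: 'f')
  sorted[4] = gfgf$  (last char: '$')
Last column: fggf$
Original string S is at sorted index 4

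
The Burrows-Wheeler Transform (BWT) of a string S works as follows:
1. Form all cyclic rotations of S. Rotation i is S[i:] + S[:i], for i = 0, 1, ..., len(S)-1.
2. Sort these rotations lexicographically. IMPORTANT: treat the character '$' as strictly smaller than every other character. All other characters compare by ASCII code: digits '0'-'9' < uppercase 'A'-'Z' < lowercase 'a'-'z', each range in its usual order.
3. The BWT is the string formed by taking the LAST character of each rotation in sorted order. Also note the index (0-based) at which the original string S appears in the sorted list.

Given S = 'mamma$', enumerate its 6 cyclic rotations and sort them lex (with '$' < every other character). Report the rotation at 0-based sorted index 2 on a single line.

All 6 rotations (rotation i = S[i:]+S[:i]):
  rot[0] = mamma$
  rot[1] = amma$m
  rot[2] = mma$ma
  rot[3] = ma$mam
  rot[4] = a$mamm
  rot[5] = $mamma
Sorted (with $ < everything):
  sorted[0] = $mamma
  sorted[1] = a$mamm
  sorted[2] = amma$m
  sorted[3] = ma$mam
  sorted[4] = mamma$
  sorted[5] = mma$ma
sorted[2] = amma$m

Answer: amma$m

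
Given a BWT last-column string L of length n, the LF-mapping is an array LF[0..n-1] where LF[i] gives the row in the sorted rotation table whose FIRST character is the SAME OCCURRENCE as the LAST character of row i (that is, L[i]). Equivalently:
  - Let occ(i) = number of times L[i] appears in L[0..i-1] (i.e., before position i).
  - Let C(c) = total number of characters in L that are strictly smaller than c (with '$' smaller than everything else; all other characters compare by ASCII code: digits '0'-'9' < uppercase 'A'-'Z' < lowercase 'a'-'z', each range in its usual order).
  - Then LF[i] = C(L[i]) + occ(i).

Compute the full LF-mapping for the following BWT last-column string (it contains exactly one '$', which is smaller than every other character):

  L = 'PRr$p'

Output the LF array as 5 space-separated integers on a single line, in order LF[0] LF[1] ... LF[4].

Char counts: '$':1, 'P':1, 'R':1, 'p':1, 'r':1
C (first-col start): C('$')=0, C('P')=1, C('R')=2, C('p')=3, C('r')=4
L[0]='P': occ=0, LF[0]=C('P')+0=1+0=1
L[1]='R': occ=0, LF[1]=C('R')+0=2+0=2
L[2]='r': occ=0, LF[2]=C('r')+0=4+0=4
L[3]='$': occ=0, LF[3]=C('$')+0=0+0=0
L[4]='p': occ=0, LF[4]=C('p')+0=3+0=3

Answer: 1 2 4 0 3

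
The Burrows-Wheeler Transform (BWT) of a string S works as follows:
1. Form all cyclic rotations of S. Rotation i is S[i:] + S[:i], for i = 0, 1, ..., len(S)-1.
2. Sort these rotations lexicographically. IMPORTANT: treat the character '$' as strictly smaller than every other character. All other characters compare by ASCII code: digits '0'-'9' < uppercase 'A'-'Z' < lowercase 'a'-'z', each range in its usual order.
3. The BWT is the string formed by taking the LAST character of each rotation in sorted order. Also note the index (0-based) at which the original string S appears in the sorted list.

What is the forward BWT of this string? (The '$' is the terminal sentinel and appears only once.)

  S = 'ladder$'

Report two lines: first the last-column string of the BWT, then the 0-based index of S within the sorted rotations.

Answer: rladd$e
5

Derivation:
All 7 rotations (rotation i = S[i:]+S[:i]):
  rot[0] = ladder$
  rot[1] = adder$l
  rot[2] = dder$la
  rot[3] = der$lad
  rot[4] = er$ladd
  rot[5] = r$ladde
  rot[6] = $ladder
Sorted (with $ < everything):
  sorted[0] = $ladder  (last char: 'r')
  sorted[1] = adder$l  (last char: 'l')
  sorted[2] = dder$la  (last char: 'a')
  sorted[3] = der$lad  (last char: 'd')
  sorted[4] = er$ladd  (last char: 'd')
  sorted[5] = ladder$  (last char: '$')
  sorted[6] = r$ladde  (last char: 'e')
Last column: rladd$e
Original string S is at sorted index 5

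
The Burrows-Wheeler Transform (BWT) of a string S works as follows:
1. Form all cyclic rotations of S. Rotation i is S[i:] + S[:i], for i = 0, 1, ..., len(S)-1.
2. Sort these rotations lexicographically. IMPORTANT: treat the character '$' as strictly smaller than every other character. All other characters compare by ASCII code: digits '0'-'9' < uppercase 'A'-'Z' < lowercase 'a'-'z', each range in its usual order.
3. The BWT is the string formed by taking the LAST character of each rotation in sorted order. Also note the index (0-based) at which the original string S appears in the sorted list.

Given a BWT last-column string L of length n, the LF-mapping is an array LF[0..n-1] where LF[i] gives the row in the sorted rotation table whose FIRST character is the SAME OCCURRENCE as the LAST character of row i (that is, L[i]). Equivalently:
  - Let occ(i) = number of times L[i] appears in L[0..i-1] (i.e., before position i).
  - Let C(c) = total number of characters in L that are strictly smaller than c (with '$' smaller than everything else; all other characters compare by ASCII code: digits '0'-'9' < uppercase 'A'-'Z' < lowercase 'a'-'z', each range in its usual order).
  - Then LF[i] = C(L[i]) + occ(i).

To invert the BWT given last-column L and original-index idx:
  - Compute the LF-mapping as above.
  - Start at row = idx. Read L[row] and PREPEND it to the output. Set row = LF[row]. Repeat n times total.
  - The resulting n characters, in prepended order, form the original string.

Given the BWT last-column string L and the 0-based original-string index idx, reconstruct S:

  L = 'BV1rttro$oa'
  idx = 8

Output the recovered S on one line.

LF mapping: 2 3 1 7 9 10 8 5 0 6 4
Walk LF starting at row 8, prepending L[row]:
  step 1: row=8, L[8]='$', prepend. Next row=LF[8]=0
  step 2: row=0, L[0]='B', prepend. Next row=LF[0]=2
  step 3: row=2, L[2]='1', prepend. Next row=LF[2]=1
  step 4: row=1, L[1]='V', prepend. Next row=LF[1]=3
  step 5: row=3, L[3]='r', prepend. Next row=LF[3]=7
  step 6: row=7, L[7]='o', prepend. Next row=LF[7]=5
  step 7: row=5, L[5]='t', prepend. Next row=LF[5]=10
  step 8: row=10, L[10]='a', prepend. Next row=LF[10]=4
  step 9: row=4, L[4]='t', prepend. Next row=LF[4]=9
  step 10: row=9, L[9]='o', prepend. Next row=LF[9]=6
  step 11: row=6, L[6]='r', prepend. Next row=LF[6]=8
Reversed output: rotatorV1B$

Answer: rotatorV1B$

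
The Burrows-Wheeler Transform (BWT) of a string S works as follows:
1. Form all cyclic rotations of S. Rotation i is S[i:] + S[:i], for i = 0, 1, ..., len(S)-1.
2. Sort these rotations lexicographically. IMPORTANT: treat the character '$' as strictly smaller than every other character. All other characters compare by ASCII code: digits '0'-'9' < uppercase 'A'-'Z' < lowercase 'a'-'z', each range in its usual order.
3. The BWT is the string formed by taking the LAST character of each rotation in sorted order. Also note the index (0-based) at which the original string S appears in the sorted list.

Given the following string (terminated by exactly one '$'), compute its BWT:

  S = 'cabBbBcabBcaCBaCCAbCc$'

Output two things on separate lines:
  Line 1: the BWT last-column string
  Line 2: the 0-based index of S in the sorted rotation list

Answer: cCCbbbCaabcBccaaBACB$B
20

Derivation:
All 22 rotations (rotation i = S[i:]+S[:i]):
  rot[0] = cabBbBcabBcaCBaCCAbCc$
  rot[1] = abBbBcabBcaCBaCCAbCc$c
  rot[2] = bBbBcabBcaCBaCCAbCc$ca
  rot[3] = BbBcabBcaCBaCCAbCc$cab
  rot[4] = bBcabBcaCBaCCAbCc$cabB
  rot[5] = BcabBcaCBaCCAbCc$cabBb
  rot[6] = cabBcaCBaCCAbCc$cabBbB
  rot[7] = abBcaCBaCCAbCc$cabBbBc
  rot[8] = bBcaCBaCCAbCc$cabBbBca
  rot[9] = BcaCBaCCAbCc$cabBbBcab
  rot[10] = caCBaCCAbCc$cabBbBcabB
  rot[11] = aCBaCCAbCc$cabBbBcabBc
  rot[12] = CBaCCAbCc$cabBbBcabBca
  rot[13] = BaCCAbCc$cabBbBcabBcaC
  rot[14] = aCCAbCc$cabBbBcabBcaCB
  rot[15] = CCAbCc$cabBbBcabBcaCBa
  rot[16] = CAbCc$cabBbBcabBcaCBaC
  rot[17] = AbCc$cabBbBcabBcaCBaCC
  rot[18] = bCc$cabBbBcabBcaCBaCCA
  rot[19] = Cc$cabBbBcabBcaCBaCCAb
  rot[20] = c$cabBbBcabBcaCBaCCAbC
  rot[21] = $cabBbBcabBcaCBaCCAbCc
Sorted (with $ < everything):
  sorted[0] = $cabBbBcabBcaCBaCCAbCc  (last char: 'c')
  sorted[1] = AbCc$cabBbBcabBcaCBaCC  (last char: 'C')
  sorted[2] = BaCCAbCc$cabBbBcabBcaC  (last char: 'C')
  sorted[3] = BbBcabBcaCBaCCAbCc$cab  (last char: 'b')
  sorted[4] = BcaCBaCCAbCc$cabBbBcab  (last char: 'b')
  sorted[5] = BcabBcaCBaCCAbCc$cabBb  (last char: 'b')
  sorted[6] = CAbCc$cabBbBcabBcaCBaC  (last char: 'C')
  sorted[7] = CBaCCAbCc$cabBbBcabBca  (last char: 'a')
  sorted[8] = CCAbCc$cabBbBcabBcaCBa  (last char: 'a')
  sorted[9] = Cc$cabBbBcabBcaCBaCCAb  (last char: 'b')
  sorted[10] = aCBaCCAbCc$cabBbBcabBc  (last char: 'c')
  sorted[11] = aCCAbCc$cabBbBcabBcaCB  (last char: 'B')
  sorted[12] = abBbBcabBcaCBaCCAbCc$c  (last char: 'c')
  sorted[13] = abBcaCBaCCAbCc$cabBbBc  (last char: 'c')
  sorted[14] = bBbBcabBcaCBaCCAbCc$ca  (last char: 'a')
  sorted[15] = bBcaCBaCCAbCc$cabBbBca  (last char: 'a')
  sorted[16] = bBcabBcaCBaCCAbCc$cabB  (last char: 'B')
  sorted[17] = bCc$cabBbBcabBcaCBaCCA  (last char: 'A')
  sorted[18] = c$cabBbBcabBcaCBaCCAbC  (last char: 'C')
  sorted[19] = caCBaCCAbCc$cabBbBcabB  (last char: 'B')
  sorted[20] = cabBbBcabBcaCBaCCAbCc$  (last char: '$')
  sorted[21] = cabBcaCBaCCAbCc$cabBbB  (last char: 'B')
Last column: cCCbbbCaabcBccaaBACB$B
Original string S is at sorted index 20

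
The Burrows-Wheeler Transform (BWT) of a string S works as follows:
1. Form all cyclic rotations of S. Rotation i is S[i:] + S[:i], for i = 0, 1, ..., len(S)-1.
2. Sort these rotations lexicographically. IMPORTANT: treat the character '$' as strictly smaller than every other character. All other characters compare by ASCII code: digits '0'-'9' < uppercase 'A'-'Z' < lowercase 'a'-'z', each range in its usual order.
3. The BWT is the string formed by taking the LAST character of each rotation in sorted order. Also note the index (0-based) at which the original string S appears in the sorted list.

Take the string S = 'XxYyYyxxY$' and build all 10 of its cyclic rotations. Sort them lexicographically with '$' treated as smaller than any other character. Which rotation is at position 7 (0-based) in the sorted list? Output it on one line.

Answer: xxY$XxYyYy

Derivation:
All 10 rotations (rotation i = S[i:]+S[:i]):
  rot[0] = XxYyYyxxY$
  rot[1] = xYyYyxxY$X
  rot[2] = YyYyxxY$Xx
  rot[3] = yYyxxY$XxY
  rot[4] = YyxxY$XxYy
  rot[5] = yxxY$XxYyY
  rot[6] = xxY$XxYyYy
  rot[7] = xY$XxYyYyx
  rot[8] = Y$XxYyYyxx
  rot[9] = $XxYyYyxxY
Sorted (with $ < everything):
  sorted[0] = $XxYyYyxxY
  sorted[1] = XxYyYyxxY$
  sorted[2] = Y$XxYyYyxx
  sorted[3] = YyYyxxY$Xx
  sorted[4] = YyxxY$XxYy
  sorted[5] = xY$XxYyYyx
  sorted[6] = xYyYyxxY$X
  sorted[7] = xxY$XxYyYy
  sorted[8] = yYyxxY$XxY
  sorted[9] = yxxY$XxYyY
sorted[7] = xxY$XxYyYy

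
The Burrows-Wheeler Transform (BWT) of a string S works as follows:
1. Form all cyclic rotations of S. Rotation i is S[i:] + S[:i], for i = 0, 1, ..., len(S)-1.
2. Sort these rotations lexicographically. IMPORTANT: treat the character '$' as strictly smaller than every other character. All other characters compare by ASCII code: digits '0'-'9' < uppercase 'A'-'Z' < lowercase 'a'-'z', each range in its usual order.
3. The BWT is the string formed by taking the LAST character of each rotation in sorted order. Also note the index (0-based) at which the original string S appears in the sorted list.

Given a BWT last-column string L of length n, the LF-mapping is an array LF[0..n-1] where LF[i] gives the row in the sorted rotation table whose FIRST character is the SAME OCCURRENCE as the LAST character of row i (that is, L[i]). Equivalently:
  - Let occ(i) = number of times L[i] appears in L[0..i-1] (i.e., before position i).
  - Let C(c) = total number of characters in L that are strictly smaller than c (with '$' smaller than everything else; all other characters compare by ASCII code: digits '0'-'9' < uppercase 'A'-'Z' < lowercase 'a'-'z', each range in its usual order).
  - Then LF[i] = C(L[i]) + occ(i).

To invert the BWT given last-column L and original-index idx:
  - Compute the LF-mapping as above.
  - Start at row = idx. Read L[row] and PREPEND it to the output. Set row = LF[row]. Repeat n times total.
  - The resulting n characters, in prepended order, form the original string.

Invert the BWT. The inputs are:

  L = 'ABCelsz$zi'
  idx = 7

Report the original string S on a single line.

Answer: sizzleCBA$

Derivation:
LF mapping: 1 2 3 4 6 7 8 0 9 5
Walk LF starting at row 7, prepending L[row]:
  step 1: row=7, L[7]='$', prepend. Next row=LF[7]=0
  step 2: row=0, L[0]='A', prepend. Next row=LF[0]=1
  step 3: row=1, L[1]='B', prepend. Next row=LF[1]=2
  step 4: row=2, L[2]='C', prepend. Next row=LF[2]=3
  step 5: row=3, L[3]='e', prepend. Next row=LF[3]=4
  step 6: row=4, L[4]='l', prepend. Next row=LF[4]=6
  step 7: row=6, L[6]='z', prepend. Next row=LF[6]=8
  step 8: row=8, L[8]='z', prepend. Next row=LF[8]=9
  step 9: row=9, L[9]='i', prepend. Next row=LF[9]=5
  step 10: row=5, L[5]='s', prepend. Next row=LF[5]=7
Reversed output: sizzleCBA$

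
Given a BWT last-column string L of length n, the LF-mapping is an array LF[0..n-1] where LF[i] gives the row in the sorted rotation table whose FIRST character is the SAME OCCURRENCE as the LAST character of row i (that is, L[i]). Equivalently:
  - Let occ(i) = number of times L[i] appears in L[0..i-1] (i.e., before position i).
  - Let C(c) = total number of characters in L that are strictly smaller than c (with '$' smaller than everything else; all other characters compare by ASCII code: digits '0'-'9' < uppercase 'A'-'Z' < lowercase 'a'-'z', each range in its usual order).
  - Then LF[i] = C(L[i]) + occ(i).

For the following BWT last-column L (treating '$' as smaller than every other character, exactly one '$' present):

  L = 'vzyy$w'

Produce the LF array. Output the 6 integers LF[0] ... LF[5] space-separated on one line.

Char counts: '$':1, 'v':1, 'w':1, 'y':2, 'z':1
C (first-col start): C('$')=0, C('v')=1, C('w')=2, C('y')=3, C('z')=5
L[0]='v': occ=0, LF[0]=C('v')+0=1+0=1
L[1]='z': occ=0, LF[1]=C('z')+0=5+0=5
L[2]='y': occ=0, LF[2]=C('y')+0=3+0=3
L[3]='y': occ=1, LF[3]=C('y')+1=3+1=4
L[4]='$': occ=0, LF[4]=C('$')+0=0+0=0
L[5]='w': occ=0, LF[5]=C('w')+0=2+0=2

Answer: 1 5 3 4 0 2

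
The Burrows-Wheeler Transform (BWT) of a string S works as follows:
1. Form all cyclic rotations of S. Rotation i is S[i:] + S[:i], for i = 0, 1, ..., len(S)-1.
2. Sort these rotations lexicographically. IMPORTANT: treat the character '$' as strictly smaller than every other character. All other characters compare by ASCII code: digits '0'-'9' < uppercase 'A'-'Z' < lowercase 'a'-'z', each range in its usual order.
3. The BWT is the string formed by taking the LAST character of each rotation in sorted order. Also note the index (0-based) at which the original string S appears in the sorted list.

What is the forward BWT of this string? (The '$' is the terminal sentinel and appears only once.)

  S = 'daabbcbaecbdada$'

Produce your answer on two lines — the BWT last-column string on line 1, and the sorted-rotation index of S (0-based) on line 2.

Answer: addadbcabcbea$ba
13

Derivation:
All 16 rotations (rotation i = S[i:]+S[:i]):
  rot[0] = daabbcbaecbdada$
  rot[1] = aabbcbaecbdada$d
  rot[2] = abbcbaecbdada$da
  rot[3] = bbcbaecbdada$daa
  rot[4] = bcbaecbdada$daab
  rot[5] = cbaecbdada$daabb
  rot[6] = baecbdada$daabbc
  rot[7] = aecbdada$daabbcb
  rot[8] = ecbdada$daabbcba
  rot[9] = cbdada$daabbcbae
  rot[10] = bdada$daabbcbaec
  rot[11] = dada$daabbcbaecb
  rot[12] = ada$daabbcbaecbd
  rot[13] = da$daabbcbaecbda
  rot[14] = a$daabbcbaecbdad
  rot[15] = $daabbcbaecbdada
Sorted (with $ < everything):
  sorted[0] = $daabbcbaecbdada  (last char: 'a')
  sorted[1] = a$daabbcbaecbdad  (last char: 'd')
  sorted[2] = aabbcbaecbdada$d  (last char: 'd')
  sorted[3] = abbcbaecbdada$da  (last char: 'a')
  sorted[4] = ada$daabbcbaecbd  (last char: 'd')
  sorted[5] = aecbdada$daabbcb  (last char: 'b')
  sorted[6] = baecbdada$daabbc  (last char: 'c')
  sorted[7] = bbcbaecbdada$daa  (last char: 'a')
  sorted[8] = bcbaecbdada$daab  (last char: 'b')
  sorted[9] = bdada$daabbcbaec  (last char: 'c')
  sorted[10] = cbaecbdada$daabb  (last char: 'b')
  sorted[11] = cbdada$daabbcbae  (last char: 'e')
  sorted[12] = da$daabbcbaecbda  (last char: 'a')
  sorted[13] = daabbcbaecbdada$  (last char: '$')
  sorted[14] = dada$daabbcbaecb  (last char: 'b')
  sorted[15] = ecbdada$daabbcba  (last char: 'a')
Last column: addadbcabcbea$ba
Original string S is at sorted index 13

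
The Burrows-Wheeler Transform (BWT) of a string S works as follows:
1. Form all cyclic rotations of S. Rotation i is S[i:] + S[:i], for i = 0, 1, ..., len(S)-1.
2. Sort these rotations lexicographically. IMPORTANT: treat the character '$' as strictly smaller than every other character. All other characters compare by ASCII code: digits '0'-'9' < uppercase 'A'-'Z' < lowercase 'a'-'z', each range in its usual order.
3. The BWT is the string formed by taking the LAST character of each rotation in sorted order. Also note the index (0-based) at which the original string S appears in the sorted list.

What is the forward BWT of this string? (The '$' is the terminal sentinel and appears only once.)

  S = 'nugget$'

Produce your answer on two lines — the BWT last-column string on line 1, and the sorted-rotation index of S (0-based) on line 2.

Answer: tggu$en
4

Derivation:
All 7 rotations (rotation i = S[i:]+S[:i]):
  rot[0] = nugget$
  rot[1] = ugget$n
  rot[2] = gget$nu
  rot[3] = get$nug
  rot[4] = et$nugg
  rot[5] = t$nugge
  rot[6] = $nugget
Sorted (with $ < everything):
  sorted[0] = $nugget  (last char: 't')
  sorted[1] = et$nugg  (last char: 'g')
  sorted[2] = get$nug  (last char: 'g')
  sorted[3] = gget$nu  (last char: 'u')
  sorted[4] = nugget$  (last char: '$')
  sorted[5] = t$nugge  (last char: 'e')
  sorted[6] = ugget$n  (last char: 'n')
Last column: tggu$en
Original string S is at sorted index 4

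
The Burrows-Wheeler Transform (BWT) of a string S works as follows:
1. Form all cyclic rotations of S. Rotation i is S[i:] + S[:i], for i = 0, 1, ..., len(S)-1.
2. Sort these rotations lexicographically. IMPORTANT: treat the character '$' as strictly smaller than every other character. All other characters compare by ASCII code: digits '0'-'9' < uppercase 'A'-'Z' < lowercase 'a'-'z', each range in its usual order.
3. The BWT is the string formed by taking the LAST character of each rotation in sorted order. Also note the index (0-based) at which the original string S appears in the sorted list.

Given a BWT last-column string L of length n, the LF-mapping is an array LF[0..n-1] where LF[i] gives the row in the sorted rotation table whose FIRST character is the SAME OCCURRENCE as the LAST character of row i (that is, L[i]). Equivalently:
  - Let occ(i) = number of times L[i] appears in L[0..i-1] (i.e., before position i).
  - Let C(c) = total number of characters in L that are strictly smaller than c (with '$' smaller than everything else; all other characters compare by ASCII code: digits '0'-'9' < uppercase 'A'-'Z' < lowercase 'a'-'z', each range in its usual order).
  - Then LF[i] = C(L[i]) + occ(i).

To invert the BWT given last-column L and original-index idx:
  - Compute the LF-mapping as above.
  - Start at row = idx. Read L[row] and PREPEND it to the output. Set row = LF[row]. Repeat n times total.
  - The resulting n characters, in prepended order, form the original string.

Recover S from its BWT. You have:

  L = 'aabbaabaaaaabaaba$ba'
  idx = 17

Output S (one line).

LF mapping: 1 2 14 15 3 4 16 5 6 7 8 9 17 10 11 18 12 0 19 13
Walk LF starting at row 17, prepending L[row]:
  step 1: row=17, L[17]='$', prepend. Next row=LF[17]=0
  step 2: row=0, L[0]='a', prepend. Next row=LF[0]=1
  step 3: row=1, L[1]='a', prepend. Next row=LF[1]=2
  step 4: row=2, L[2]='b', prepend. Next row=LF[2]=14
  step 5: row=14, L[14]='a', prepend. Next row=LF[14]=11
  step 6: row=11, L[11]='a', prepend. Next row=LF[11]=9
  step 7: row=9, L[9]='a', prepend. Next row=LF[9]=7
  step 8: row=7, L[7]='a', prepend. Next row=LF[7]=5
  step 9: row=5, L[5]='a', prepend. Next row=LF[5]=4
  step 10: row=4, L[4]='a', prepend. Next row=LF[4]=3
  step 11: row=3, L[3]='b', prepend. Next row=LF[3]=15
  step 12: row=15, L[15]='b', prepend. Next row=LF[15]=18
  step 13: row=18, L[18]='b', prepend. Next row=LF[18]=19
  step 14: row=19, L[19]='a', prepend. Next row=LF[19]=13
  step 15: row=13, L[13]='a', prepend. Next row=LF[13]=10
  step 16: row=10, L[10]='a', prepend. Next row=LF[10]=8
  step 17: row=8, L[8]='a', prepend. Next row=LF[8]=6
  step 18: row=6, L[6]='b', prepend. Next row=LF[6]=16
  step 19: row=16, L[16]='a', prepend. Next row=LF[16]=12
  step 20: row=12, L[12]='b', prepend. Next row=LF[12]=17
Reversed output: babaaaabbbaaaaaabaa$

Answer: babaaaabbbaaaaaabaa$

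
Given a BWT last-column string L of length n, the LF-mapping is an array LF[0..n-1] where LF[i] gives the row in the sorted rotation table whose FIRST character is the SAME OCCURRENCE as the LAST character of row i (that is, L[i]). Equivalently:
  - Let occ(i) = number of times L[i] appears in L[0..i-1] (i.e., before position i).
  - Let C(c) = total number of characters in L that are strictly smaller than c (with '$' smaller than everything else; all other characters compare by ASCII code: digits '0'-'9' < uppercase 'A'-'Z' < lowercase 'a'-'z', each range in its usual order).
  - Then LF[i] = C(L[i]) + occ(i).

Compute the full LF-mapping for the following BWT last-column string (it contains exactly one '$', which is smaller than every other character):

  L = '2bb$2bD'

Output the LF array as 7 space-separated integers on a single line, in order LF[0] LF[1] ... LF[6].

Char counts: '$':1, '2':2, 'D':1, 'b':3
C (first-col start): C('$')=0, C('2')=1, C('D')=3, C('b')=4
L[0]='2': occ=0, LF[0]=C('2')+0=1+0=1
L[1]='b': occ=0, LF[1]=C('b')+0=4+0=4
L[2]='b': occ=1, LF[2]=C('b')+1=4+1=5
L[3]='$': occ=0, LF[3]=C('$')+0=0+0=0
L[4]='2': occ=1, LF[4]=C('2')+1=1+1=2
L[5]='b': occ=2, LF[5]=C('b')+2=4+2=6
L[6]='D': occ=0, LF[6]=C('D')+0=3+0=3

Answer: 1 4 5 0 2 6 3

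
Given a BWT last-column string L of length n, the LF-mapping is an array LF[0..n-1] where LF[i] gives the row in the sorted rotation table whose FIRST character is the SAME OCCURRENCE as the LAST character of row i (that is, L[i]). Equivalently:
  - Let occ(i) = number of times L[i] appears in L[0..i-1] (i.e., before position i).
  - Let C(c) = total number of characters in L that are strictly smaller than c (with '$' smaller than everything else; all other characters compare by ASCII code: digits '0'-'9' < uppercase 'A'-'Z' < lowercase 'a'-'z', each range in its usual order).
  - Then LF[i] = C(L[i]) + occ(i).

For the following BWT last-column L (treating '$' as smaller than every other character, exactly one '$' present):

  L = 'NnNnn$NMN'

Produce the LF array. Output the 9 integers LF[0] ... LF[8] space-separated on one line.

Char counts: '$':1, 'M':1, 'N':4, 'n':3
C (first-col start): C('$')=0, C('M')=1, C('N')=2, C('n')=6
L[0]='N': occ=0, LF[0]=C('N')+0=2+0=2
L[1]='n': occ=0, LF[1]=C('n')+0=6+0=6
L[2]='N': occ=1, LF[2]=C('N')+1=2+1=3
L[3]='n': occ=1, LF[3]=C('n')+1=6+1=7
L[4]='n': occ=2, LF[4]=C('n')+2=6+2=8
L[5]='$': occ=0, LF[5]=C('$')+0=0+0=0
L[6]='N': occ=2, LF[6]=C('N')+2=2+2=4
L[7]='M': occ=0, LF[7]=C('M')+0=1+0=1
L[8]='N': occ=3, LF[8]=C('N')+3=2+3=5

Answer: 2 6 3 7 8 0 4 1 5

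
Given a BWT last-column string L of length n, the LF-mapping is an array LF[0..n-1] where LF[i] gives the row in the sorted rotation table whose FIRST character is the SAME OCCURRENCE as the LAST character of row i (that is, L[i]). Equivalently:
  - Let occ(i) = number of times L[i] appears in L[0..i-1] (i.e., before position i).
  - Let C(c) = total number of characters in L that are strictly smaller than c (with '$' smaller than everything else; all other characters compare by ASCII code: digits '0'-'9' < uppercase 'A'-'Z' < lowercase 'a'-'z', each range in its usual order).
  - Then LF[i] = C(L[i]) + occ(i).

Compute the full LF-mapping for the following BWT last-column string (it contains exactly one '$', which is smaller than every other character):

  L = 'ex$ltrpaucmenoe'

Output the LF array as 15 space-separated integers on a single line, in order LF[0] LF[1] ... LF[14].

Answer: 3 14 0 6 12 11 10 1 13 2 7 4 8 9 5

Derivation:
Char counts: '$':1, 'a':1, 'c':1, 'e':3, 'l':1, 'm':1, 'n':1, 'o':1, 'p':1, 'r':1, 't':1, 'u':1, 'x':1
C (first-col start): C('$')=0, C('a')=1, C('c')=2, C('e')=3, C('l')=6, C('m')=7, C('n')=8, C('o')=9, C('p')=10, C('r')=11, C('t')=12, C('u')=13, C('x')=14
L[0]='e': occ=0, LF[0]=C('e')+0=3+0=3
L[1]='x': occ=0, LF[1]=C('x')+0=14+0=14
L[2]='$': occ=0, LF[2]=C('$')+0=0+0=0
L[3]='l': occ=0, LF[3]=C('l')+0=6+0=6
L[4]='t': occ=0, LF[4]=C('t')+0=12+0=12
L[5]='r': occ=0, LF[5]=C('r')+0=11+0=11
L[6]='p': occ=0, LF[6]=C('p')+0=10+0=10
L[7]='a': occ=0, LF[7]=C('a')+0=1+0=1
L[8]='u': occ=0, LF[8]=C('u')+0=13+0=13
L[9]='c': occ=0, LF[9]=C('c')+0=2+0=2
L[10]='m': occ=0, LF[10]=C('m')+0=7+0=7
L[11]='e': occ=1, LF[11]=C('e')+1=3+1=4
L[12]='n': occ=0, LF[12]=C('n')+0=8+0=8
L[13]='o': occ=0, LF[13]=C('o')+0=9+0=9
L[14]='e': occ=2, LF[14]=C('e')+2=3+2=5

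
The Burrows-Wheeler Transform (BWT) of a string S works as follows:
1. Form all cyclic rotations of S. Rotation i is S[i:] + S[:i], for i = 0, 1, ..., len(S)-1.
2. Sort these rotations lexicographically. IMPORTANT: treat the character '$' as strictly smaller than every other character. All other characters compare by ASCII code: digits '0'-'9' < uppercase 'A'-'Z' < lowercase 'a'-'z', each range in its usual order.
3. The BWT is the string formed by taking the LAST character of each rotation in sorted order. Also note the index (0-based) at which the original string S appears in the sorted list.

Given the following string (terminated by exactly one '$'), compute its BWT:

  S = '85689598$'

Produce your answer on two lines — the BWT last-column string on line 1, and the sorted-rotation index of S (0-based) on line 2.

Answer: 88959$685
5

Derivation:
All 9 rotations (rotation i = S[i:]+S[:i]):
  rot[0] = 85689598$
  rot[1] = 5689598$8
  rot[2] = 689598$85
  rot[3] = 89598$856
  rot[4] = 9598$8568
  rot[5] = 598$85689
  rot[6] = 98$856895
  rot[7] = 8$8568959
  rot[8] = $85689598
Sorted (with $ < everything):
  sorted[0] = $85689598  (last char: '8')
  sorted[1] = 5689598$8  (last char: '8')
  sorted[2] = 598$85689  (last char: '9')
  sorted[3] = 689598$85  (last char: '5')
  sorted[4] = 8$8568959  (last char: '9')
  sorted[5] = 85689598$  (last char: '$')
  sorted[6] = 89598$856  (last char: '6')
  sorted[7] = 9598$8568  (last char: '8')
  sorted[8] = 98$856895  (last char: '5')
Last column: 88959$685
Original string S is at sorted index 5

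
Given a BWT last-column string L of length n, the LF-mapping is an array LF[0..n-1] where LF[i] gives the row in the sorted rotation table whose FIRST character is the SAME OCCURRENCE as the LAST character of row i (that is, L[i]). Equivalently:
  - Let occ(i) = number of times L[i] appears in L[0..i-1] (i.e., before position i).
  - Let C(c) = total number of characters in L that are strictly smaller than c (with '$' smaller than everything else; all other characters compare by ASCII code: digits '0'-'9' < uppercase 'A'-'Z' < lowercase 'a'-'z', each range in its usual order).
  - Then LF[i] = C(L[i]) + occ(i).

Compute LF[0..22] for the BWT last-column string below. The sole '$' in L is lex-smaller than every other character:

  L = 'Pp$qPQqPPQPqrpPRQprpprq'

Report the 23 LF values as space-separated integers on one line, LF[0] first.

Char counts: '$':1, 'P':6, 'Q':3, 'R':1, 'p':5, 'q':4, 'r':3
C (first-col start): C('$')=0, C('P')=1, C('Q')=7, C('R')=10, C('p')=11, C('q')=16, C('r')=20
L[0]='P': occ=0, LF[0]=C('P')+0=1+0=1
L[1]='p': occ=0, LF[1]=C('p')+0=11+0=11
L[2]='$': occ=0, LF[2]=C('$')+0=0+0=0
L[3]='q': occ=0, LF[3]=C('q')+0=16+0=16
L[4]='P': occ=1, LF[4]=C('P')+1=1+1=2
L[5]='Q': occ=0, LF[5]=C('Q')+0=7+0=7
L[6]='q': occ=1, LF[6]=C('q')+1=16+1=17
L[7]='P': occ=2, LF[7]=C('P')+2=1+2=3
L[8]='P': occ=3, LF[8]=C('P')+3=1+3=4
L[9]='Q': occ=1, LF[9]=C('Q')+1=7+1=8
L[10]='P': occ=4, LF[10]=C('P')+4=1+4=5
L[11]='q': occ=2, LF[11]=C('q')+2=16+2=18
L[12]='r': occ=0, LF[12]=C('r')+0=20+0=20
L[13]='p': occ=1, LF[13]=C('p')+1=11+1=12
L[14]='P': occ=5, LF[14]=C('P')+5=1+5=6
L[15]='R': occ=0, LF[15]=C('R')+0=10+0=10
L[16]='Q': occ=2, LF[16]=C('Q')+2=7+2=9
L[17]='p': occ=2, LF[17]=C('p')+2=11+2=13
L[18]='r': occ=1, LF[18]=C('r')+1=20+1=21
L[19]='p': occ=3, LF[19]=C('p')+3=11+3=14
L[20]='p': occ=4, LF[20]=C('p')+4=11+4=15
L[21]='r': occ=2, LF[21]=C('r')+2=20+2=22
L[22]='q': occ=3, LF[22]=C('q')+3=16+3=19

Answer: 1 11 0 16 2 7 17 3 4 8 5 18 20 12 6 10 9 13 21 14 15 22 19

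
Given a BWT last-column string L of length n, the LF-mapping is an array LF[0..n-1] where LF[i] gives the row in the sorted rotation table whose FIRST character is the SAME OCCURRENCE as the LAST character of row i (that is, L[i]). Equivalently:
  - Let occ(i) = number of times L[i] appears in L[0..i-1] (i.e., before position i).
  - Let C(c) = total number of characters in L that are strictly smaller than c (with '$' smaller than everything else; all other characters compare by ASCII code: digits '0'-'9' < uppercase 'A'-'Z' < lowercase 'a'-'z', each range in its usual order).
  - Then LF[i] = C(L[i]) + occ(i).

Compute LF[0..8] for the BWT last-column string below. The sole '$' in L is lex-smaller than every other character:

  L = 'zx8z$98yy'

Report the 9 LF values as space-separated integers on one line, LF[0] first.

Char counts: '$':1, '8':2, '9':1, 'x':1, 'y':2, 'z':2
C (first-col start): C('$')=0, C('8')=1, C('9')=3, C('x')=4, C('y')=5, C('z')=7
L[0]='z': occ=0, LF[0]=C('z')+0=7+0=7
L[1]='x': occ=0, LF[1]=C('x')+0=4+0=4
L[2]='8': occ=0, LF[2]=C('8')+0=1+0=1
L[3]='z': occ=1, LF[3]=C('z')+1=7+1=8
L[4]='$': occ=0, LF[4]=C('$')+0=0+0=0
L[5]='9': occ=0, LF[5]=C('9')+0=3+0=3
L[6]='8': occ=1, LF[6]=C('8')+1=1+1=2
L[7]='y': occ=0, LF[7]=C('y')+0=5+0=5
L[8]='y': occ=1, LF[8]=C('y')+1=5+1=6

Answer: 7 4 1 8 0 3 2 5 6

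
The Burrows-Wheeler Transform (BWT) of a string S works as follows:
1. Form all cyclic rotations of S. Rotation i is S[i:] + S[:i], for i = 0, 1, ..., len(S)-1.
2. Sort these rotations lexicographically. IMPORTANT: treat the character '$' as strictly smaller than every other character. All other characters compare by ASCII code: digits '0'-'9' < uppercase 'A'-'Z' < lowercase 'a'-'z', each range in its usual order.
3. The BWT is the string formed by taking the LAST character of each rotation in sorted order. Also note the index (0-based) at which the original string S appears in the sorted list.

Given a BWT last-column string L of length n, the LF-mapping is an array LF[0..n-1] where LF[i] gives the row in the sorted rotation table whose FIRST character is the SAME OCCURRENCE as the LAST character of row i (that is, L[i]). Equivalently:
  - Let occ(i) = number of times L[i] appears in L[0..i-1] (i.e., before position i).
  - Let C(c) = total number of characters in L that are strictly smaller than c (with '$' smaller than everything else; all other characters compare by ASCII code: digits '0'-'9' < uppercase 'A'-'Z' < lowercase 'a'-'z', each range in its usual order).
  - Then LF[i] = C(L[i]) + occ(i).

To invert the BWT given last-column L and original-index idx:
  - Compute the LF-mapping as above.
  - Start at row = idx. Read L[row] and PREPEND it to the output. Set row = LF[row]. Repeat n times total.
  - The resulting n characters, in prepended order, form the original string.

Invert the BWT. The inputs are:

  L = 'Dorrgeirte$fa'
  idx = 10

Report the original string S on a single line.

LF mapping: 1 8 9 10 6 3 7 11 12 4 0 5 2
Walk LF starting at row 10, prepending L[row]:
  step 1: row=10, L[10]='$', prepend. Next row=LF[10]=0
  step 2: row=0, L[0]='D', prepend. Next row=LF[0]=1
  step 3: row=1, L[1]='o', prepend. Next row=LF[1]=8
  step 4: row=8, L[8]='t', prepend. Next row=LF[8]=12
  step 5: row=12, L[12]='a', prepend. Next row=LF[12]=2
  step 6: row=2, L[2]='r', prepend. Next row=LF[2]=9
  step 7: row=9, L[9]='e', prepend. Next row=LF[9]=4
  step 8: row=4, L[4]='g', prepend. Next row=LF[4]=6
  step 9: row=6, L[6]='i', prepend. Next row=LF[6]=7
  step 10: row=7, L[7]='r', prepend. Next row=LF[7]=11
  step 11: row=11, L[11]='f', prepend. Next row=LF[11]=5
  step 12: row=5, L[5]='e', prepend. Next row=LF[5]=3
  step 13: row=3, L[3]='r', prepend. Next row=LF[3]=10
Reversed output: refrigeratoD$

Answer: refrigeratoD$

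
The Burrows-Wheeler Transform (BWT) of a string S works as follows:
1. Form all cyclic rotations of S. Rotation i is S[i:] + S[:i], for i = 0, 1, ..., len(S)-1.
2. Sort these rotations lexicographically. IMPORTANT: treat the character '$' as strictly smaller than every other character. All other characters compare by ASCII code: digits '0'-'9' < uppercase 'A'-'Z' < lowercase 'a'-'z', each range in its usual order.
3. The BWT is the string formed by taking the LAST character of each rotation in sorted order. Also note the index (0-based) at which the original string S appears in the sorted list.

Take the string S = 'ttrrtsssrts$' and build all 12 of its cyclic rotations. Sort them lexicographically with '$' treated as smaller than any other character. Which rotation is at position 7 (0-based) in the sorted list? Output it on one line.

Answer: sssrts$ttrrt

Derivation:
All 12 rotations (rotation i = S[i:]+S[:i]):
  rot[0] = ttrrtsssrts$
  rot[1] = trrtsssrts$t
  rot[2] = rrtsssrts$tt
  rot[3] = rtsssrts$ttr
  rot[4] = tsssrts$ttrr
  rot[5] = sssrts$ttrrt
  rot[6] = ssrts$ttrrts
  rot[7] = srts$ttrrtss
  rot[8] = rts$ttrrtsss
  rot[9] = ts$ttrrtsssr
  rot[10] = s$ttrrtsssrt
  rot[11] = $ttrrtsssrts
Sorted (with $ < everything):
  sorted[0] = $ttrrtsssrts
  sorted[1] = rrtsssrts$tt
  sorted[2] = rts$ttrrtsss
  sorted[3] = rtsssrts$ttr
  sorted[4] = s$ttrrtsssrt
  sorted[5] = srts$ttrrtss
  sorted[6] = ssrts$ttrrts
  sorted[7] = sssrts$ttrrt
  sorted[8] = trrtsssrts$t
  sorted[9] = ts$ttrrtsssr
  sorted[10] = tsssrts$ttrr
  sorted[11] = ttrrtsssrts$
sorted[7] = sssrts$ttrrt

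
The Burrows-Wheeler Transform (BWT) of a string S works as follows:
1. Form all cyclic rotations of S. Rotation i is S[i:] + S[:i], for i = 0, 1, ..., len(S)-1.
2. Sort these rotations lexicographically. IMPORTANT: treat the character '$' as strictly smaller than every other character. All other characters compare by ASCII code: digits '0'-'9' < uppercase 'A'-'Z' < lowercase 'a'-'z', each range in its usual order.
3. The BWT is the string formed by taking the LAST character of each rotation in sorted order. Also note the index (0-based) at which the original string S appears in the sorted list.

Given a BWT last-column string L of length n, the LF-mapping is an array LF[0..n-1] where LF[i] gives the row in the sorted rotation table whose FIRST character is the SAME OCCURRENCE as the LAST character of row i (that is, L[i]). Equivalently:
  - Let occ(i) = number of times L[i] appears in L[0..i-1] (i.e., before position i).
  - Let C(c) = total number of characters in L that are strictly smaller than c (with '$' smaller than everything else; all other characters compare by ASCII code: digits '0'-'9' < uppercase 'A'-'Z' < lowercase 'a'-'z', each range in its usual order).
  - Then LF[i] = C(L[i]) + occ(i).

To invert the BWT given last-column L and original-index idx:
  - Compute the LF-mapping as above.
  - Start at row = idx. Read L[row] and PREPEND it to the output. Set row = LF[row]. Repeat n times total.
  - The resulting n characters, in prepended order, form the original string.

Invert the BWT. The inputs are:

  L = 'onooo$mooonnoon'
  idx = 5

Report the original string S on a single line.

LF mapping: 6 2 7 8 9 0 1 10 11 12 3 4 13 14 5
Walk LF starting at row 5, prepending L[row]:
  step 1: row=5, L[5]='$', prepend. Next row=LF[5]=0
  step 2: row=0, L[0]='o', prepend. Next row=LF[0]=6
  step 3: row=6, L[6]='m', prepend. Next row=LF[6]=1
  step 4: row=1, L[1]='n', prepend. Next row=LF[1]=2
  step 5: row=2, L[2]='o', prepend. Next row=LF[2]=7
  step 6: row=7, L[7]='o', prepend. Next row=LF[7]=10
  step 7: row=10, L[10]='n', prepend. Next row=LF[10]=3
  step 8: row=3, L[3]='o', prepend. Next row=LF[3]=8
  step 9: row=8, L[8]='o', prepend. Next row=LF[8]=11
  step 10: row=11, L[11]='n', prepend. Next row=LF[11]=4
  step 11: row=4, L[4]='o', prepend. Next row=LF[4]=9
  step 12: row=9, L[9]='o', prepend. Next row=LF[9]=12
  step 13: row=12, L[12]='o', prepend. Next row=LF[12]=13
  step 14: row=13, L[13]='o', prepend. Next row=LF[13]=14
  step 15: row=14, L[14]='n', prepend. Next row=LF[14]=5
Reversed output: noooonoonoonmo$

Answer: noooonoonoonmo$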